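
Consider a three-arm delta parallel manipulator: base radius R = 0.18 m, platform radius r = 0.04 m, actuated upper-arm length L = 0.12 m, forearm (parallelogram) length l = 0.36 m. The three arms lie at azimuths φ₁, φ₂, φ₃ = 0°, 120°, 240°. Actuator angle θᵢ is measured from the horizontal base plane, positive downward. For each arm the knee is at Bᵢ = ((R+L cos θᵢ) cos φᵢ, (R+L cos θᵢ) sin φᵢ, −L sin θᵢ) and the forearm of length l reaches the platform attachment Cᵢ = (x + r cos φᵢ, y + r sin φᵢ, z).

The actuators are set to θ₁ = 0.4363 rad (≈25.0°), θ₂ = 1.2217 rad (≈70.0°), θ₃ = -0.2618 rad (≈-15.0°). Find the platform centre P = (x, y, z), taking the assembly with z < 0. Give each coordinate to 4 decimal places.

(0.0165, -0.1388, -0.2881)

arm 1 at φ=0.0°: ρ1 = 0.2488;  centre 1 = (0.2488, 0.0000, -0.0507)
arm 2 at φ=120.0°: ρ2 = 0.1810;  centre 2 = (-0.0905, 0.1568, -0.1128)
centre 3 = (0.2559·cos240.0°, 0.2559·sin240.0°, 0.0311) = (-0.1280, -0.2216, 0.0311)
eliminate P² terms by subtracting sphere 1 from 2 and 3
plane₁₂: -0.6786x+0.3136y+-0.1241z = -0.0190
Cramer: x(z) = 0.0145-0.0069z;  y(z) = -0.0291+0.3807z
sphere 1 gives Az²+Bz+C=0 with A=1.1450, B=0.0825, C=-0.0713;  B²−4AC=0.3333;  roots -0.2881, 0.2161;  negative root z = -0.2881
x = 0.0165, y = -0.1388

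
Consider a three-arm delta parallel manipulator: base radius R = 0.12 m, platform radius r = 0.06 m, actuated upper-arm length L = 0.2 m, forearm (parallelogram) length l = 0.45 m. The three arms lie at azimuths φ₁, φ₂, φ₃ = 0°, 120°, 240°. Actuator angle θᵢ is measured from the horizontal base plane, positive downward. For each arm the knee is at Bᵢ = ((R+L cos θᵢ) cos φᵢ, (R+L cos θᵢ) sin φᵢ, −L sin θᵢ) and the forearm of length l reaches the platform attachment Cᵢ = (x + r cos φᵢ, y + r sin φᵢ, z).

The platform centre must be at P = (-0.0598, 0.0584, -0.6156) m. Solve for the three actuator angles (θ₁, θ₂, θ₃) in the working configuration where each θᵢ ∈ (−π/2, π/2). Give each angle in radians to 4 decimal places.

θ₁ = 1.3968, θ₂ = 1.0476, θ₃ = 1.3094

arm 1 (φ=0.0°): x'=-0.0598, y'=0.0584
  A cos θ + B sin θ = C:  0.1198·cos θ + -0.6156·sin θ = -0.5856
  θ1 = atan2(B,A) + arccos(C/0.6271) = 1.3968
φ2=120.0° → target in arm frame (0.0805, 0.0226)
  A cos θ + B sin θ = C:  -0.0205·cos θ + -0.6156·sin θ = -0.5435
  γ=atan2(-0.6156,-0.0205)=-1.6040;  ψ=arccos(-0.8824)=2.6517;  θ2=γ+ψ≈1.0476
φ3=240.0° → target in arm frame (-0.0207, -0.0810)
  e−x'=0.0807;  (l²−L²−(e−x')²−y'²−z²)/2L = -0.5738
  √(A²+B²)=0.6209;  θ3 = -1.4405+2.7498 ≈ 1.3094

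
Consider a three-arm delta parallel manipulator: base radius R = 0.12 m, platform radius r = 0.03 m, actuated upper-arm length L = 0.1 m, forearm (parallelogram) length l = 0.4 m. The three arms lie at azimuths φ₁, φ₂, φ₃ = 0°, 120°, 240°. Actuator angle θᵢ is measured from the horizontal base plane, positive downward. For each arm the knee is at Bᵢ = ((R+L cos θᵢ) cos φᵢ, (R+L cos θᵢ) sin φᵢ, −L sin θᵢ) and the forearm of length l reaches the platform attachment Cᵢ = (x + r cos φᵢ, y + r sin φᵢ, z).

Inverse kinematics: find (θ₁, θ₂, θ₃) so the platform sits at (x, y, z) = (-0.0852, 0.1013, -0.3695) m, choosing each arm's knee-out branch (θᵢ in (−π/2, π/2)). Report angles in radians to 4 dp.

θ₁ = 0.7855, θ₂ = -0.2614, θ₃ = 0.6112

φ1=0.0° → target in arm frame (-0.0852, 0.1013)
  e−x'=0.1752;  (l²−L²−(e−x')²−y'²−z²)/2L = -0.1374
  √(A²+B²)=0.4089;  θ1 = -1.1280+1.9136 ≈ 0.7855
rotate P by −φ2: (0.1303, 0.0231, -0.3695)
  A cos θ + B sin θ = C:  -0.0403·cos θ + -0.3695·sin θ = 0.0565
  √(A²+B²)=0.3717;  θ2 = -1.6795+1.4181 ≈ -0.2614
arm 3 (φ=240.0°): x'=-0.0451, y'=-0.1244
  A cos θ + B sin θ = C:  0.1351·cos θ + -0.3695·sin θ = -0.1014
  θ3 = atan2(B,A) + arccos(C/0.3934) = 0.6112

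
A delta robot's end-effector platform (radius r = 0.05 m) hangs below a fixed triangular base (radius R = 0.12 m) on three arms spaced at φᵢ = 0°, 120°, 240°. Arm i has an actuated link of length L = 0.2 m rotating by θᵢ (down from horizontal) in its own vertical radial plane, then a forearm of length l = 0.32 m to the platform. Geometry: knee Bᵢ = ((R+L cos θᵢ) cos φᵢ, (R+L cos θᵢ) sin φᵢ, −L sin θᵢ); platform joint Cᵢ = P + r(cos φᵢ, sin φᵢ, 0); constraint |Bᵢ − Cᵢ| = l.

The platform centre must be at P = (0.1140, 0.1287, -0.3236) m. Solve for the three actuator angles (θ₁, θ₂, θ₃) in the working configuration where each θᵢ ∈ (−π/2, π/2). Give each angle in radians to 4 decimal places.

arm 1 (φ=0.0°): x'=0.1140, y'=0.1287
  A cos θ + B sin θ = C:  -0.0440·cos θ + -0.3236·sin θ = -0.1520
  γ=atan2(-0.3236,-0.0440)=-1.7059;  ψ=arccos(-0.4656)=2.0551;  θ1=γ+ψ≈0.3491
arm 2 (φ=120.0°): x'=0.0545, y'=-0.1631
  A cos θ + B sin θ = C:  0.0155·cos θ + -0.3236·sin θ = -0.1729
  √(A²+B²)=0.3240;  θ2 = -1.5228+2.1337 ≈ 0.6109
φ3=240.0° → target in arm frame (-0.1685, 0.0344)
  A cos θ + B sin θ = C:  0.2385·cos θ + -0.3236·sin θ = -0.2509
  θ3 = atan2(B,A) + arccos(C/0.4020) = 1.3091

θ₁ = 0.3491, θ₂ = 0.6109, θ₃ = 1.3091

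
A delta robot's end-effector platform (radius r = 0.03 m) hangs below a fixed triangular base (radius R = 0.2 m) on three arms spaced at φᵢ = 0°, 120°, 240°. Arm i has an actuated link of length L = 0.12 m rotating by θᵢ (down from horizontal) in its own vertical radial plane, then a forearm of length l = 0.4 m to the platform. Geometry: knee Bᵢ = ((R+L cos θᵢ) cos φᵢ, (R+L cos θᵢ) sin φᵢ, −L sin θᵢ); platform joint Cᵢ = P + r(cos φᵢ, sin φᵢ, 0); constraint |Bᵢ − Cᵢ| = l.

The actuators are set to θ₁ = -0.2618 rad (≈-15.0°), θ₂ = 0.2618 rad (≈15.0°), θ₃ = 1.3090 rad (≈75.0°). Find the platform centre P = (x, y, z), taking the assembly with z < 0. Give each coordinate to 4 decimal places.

(0.1069, 0.1074, -0.3102)

arm 1 at φ=0.0°: e+L cos θ1 = 0.2859;  S1 = (0.2859, 0.0000, 0.0311)
S2 = (0.2859·cos120.0°, 0.2859·sin120.0°, -0.0311) = (-0.1430, 0.2476, -0.0311)
arm 3 at φ=240.0°: e+L cos θ3 = 0.2011;  S3 = (-0.1005, -0.1741, -0.1159)
eliminate P² terms by subtracting sphere 1 from 2 and 3
plane₁₂: -0.8577x+0.4952y+-0.1242z = 0.0000
det = 0.6814;  x = 0.0210+-0.2771z,  y = 0.0363+-0.2291z
sphere 1 gives Az²+Bz+C=0 with A=1.1293, B=0.0681, C=-0.0875;  B²−4AC=0.4000;  roots -0.3102, 0.2499;  negative root z = -0.3102
x = 0.1069, y = 0.1074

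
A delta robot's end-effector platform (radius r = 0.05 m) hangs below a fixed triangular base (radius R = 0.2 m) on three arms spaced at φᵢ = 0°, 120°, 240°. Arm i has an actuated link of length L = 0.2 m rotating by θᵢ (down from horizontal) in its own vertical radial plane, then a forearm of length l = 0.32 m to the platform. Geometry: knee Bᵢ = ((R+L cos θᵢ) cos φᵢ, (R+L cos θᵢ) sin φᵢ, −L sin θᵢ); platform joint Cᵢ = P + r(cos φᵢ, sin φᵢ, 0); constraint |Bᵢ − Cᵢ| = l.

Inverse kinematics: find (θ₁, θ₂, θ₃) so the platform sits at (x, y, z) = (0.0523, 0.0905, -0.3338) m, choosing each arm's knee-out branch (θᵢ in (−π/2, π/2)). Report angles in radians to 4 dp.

arm 1 (φ=0.0°): x'=0.0523, y'=0.0905
  e−x'=0.0977;  (l²−L²−(e−x')²−y'²−z²)/2L = -0.1669
  √(A²+B²)=0.3478;  θ1 = -1.2861+2.0713 ≈ 0.7852
φ2=120.0° → target in arm frame (0.0522, -0.0905)
  A cos θ + B sin θ = C:  0.0978·cos θ + -0.3338·sin θ = -0.1670
  √(A²+B²)=0.3478;  θ2 = -1.2859+2.0714 ≈ 0.7856
φ3=240.0° → target in arm frame (-0.1045, 0.0000)
  A=0.2545, B=-0.3338, C=(l²−L²−A²−y'²−z²)/(2L)=-0.2845
  γ=atan2(-0.3338,0.2545)=-0.9193;  ψ=arccos(-0.6778)=2.3155;  θ3=γ+ψ≈1.3962

θ₁ = 0.7852, θ₂ = 0.7856, θ₃ = 1.3962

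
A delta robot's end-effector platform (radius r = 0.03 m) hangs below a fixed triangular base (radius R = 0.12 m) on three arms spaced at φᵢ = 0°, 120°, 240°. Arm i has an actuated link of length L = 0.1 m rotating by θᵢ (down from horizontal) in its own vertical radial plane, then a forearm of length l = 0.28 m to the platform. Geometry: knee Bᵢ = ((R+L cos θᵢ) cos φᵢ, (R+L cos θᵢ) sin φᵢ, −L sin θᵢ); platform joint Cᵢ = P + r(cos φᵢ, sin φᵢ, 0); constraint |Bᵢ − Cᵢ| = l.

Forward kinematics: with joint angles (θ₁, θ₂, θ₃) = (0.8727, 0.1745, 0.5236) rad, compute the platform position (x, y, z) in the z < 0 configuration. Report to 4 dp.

arm 1 at φ=0.0°: e+L cos θ1 = 0.1543;  S1 = (0.1543, 0.0000, -0.0766)
arm 2 at φ=120.0°: e+L cos θ2 = 0.1885;  S2 = (-0.0942, 0.1632, -0.0174)
arm 3 at φ=240.0°: e+L cos θ3 = 0.1766;  S3 = (-0.0883, -0.1529, -0.0500)
eliminate P² terms by subtracting sphere 1 from 2 and 3
[-0.4970 0.3265 0.1185]·P = 0.0062;  [-0.4852 -0.3059 0.0532]·P = 0.0040
det = 0.3104;  x = -0.0103+0.1727z,  y = 0.0032+-0.1000z
sphere 1 gives Az²+Bz+C=0 with A=1.0398, B=0.0957, C=-0.0454;  B²−4AC=0.1982;  roots -0.2601, 0.1680;  negative root z = -0.2601
x = -0.0552, y = 0.0292

(-0.0552, 0.0292, -0.2601)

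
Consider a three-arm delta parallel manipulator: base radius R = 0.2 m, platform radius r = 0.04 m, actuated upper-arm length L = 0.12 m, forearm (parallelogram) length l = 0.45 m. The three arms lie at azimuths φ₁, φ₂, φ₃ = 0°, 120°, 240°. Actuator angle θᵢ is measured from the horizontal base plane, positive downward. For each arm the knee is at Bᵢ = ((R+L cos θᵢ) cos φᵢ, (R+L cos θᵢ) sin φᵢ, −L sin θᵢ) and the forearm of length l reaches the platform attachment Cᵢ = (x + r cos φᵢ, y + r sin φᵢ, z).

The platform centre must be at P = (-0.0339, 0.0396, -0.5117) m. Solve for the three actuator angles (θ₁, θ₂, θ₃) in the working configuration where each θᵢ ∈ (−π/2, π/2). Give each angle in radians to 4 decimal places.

θ₁ = 1.3969, θ₂ = 0.9602, θ₃ = 1.3090

rotate P by −φ1: (-0.0339, 0.0396, -0.5117)
  A cos θ + B sin θ = C:  0.1939·cos θ + -0.5117·sin θ = -0.4704
  √(A²+B²)=0.5472;  θ1 = -1.2086+2.6055 ≈ 1.3969
φ2=120.0° → target in arm frame (0.0512, 0.0096)
  A=0.1088, B=-0.5117, C=(l²−L²−A²−y'²−z²)/(2L)=-0.3569
  θ2 = atan2(B,A) + arccos(C/0.5231) = 0.9602
φ3=240.0° → target in arm frame (-0.0173, -0.0492)
  e−x'=0.1773;  (l²−L²−(e−x')²−y'²−z²)/2L = -0.4484
  γ=atan2(-0.5117,0.1773)=-1.2372;  ψ=arccos(-0.8279)=2.5461;  θ3=γ+ψ≈1.3090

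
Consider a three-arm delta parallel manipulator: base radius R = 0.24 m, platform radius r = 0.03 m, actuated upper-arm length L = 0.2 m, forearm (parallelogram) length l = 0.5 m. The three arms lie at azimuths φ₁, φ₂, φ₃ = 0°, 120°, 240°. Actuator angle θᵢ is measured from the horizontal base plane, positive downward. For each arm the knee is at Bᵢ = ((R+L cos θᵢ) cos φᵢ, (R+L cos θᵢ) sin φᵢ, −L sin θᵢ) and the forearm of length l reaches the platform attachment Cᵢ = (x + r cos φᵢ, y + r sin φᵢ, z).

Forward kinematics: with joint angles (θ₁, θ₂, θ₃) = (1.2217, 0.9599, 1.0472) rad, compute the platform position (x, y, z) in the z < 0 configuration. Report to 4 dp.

(-0.0438, 0.0148, -0.5700)

arm 1 at φ=0.0°: ρ1 = 0.2784;  O1 = (0.2784, 0.0000, -0.1879)
O2 = (0.3247·cos120.0°, 0.3247·sin120.0°, -0.1638) = (-0.1624, 0.2812, -0.1638)
φ3=240.0°: virtual centre (-0.1550, -0.2685, -0.1732), radius l
eliminate P² terms by subtracting sphere 1 from 2 and 3
plane₁₂: -0.8815x+0.5624y+0.0482z = 0.0195
det = 0.9609;  x = -0.0186+0.0442z,  y = 0.0054+-0.0165z
sphere 1 gives Az²+Bz+C=0 with A=1.0022, B=0.3494, C=-0.1264;  B²−4AC=0.6289;  roots -0.5700, 0.2213;  negative root z = -0.5700
x = -0.0438, y = 0.0148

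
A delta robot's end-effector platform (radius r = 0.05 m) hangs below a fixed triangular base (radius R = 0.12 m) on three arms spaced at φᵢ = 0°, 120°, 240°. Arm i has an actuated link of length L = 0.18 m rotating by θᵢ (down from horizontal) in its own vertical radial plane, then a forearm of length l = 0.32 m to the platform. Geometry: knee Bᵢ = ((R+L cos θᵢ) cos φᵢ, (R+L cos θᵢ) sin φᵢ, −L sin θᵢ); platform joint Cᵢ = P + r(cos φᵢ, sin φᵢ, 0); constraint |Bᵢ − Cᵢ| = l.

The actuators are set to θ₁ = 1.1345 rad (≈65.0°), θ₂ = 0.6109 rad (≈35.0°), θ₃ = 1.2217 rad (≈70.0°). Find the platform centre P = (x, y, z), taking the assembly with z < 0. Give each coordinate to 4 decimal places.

φ1=0.0°: virtual centre (0.1461, 0.0000, -0.1631), radius l
arm 2 at φ=120.0°: (R−r)+L cos θ2 = 0.2174;  centre 2 = (-0.1087, 0.1883, -0.1032)
centre 3 = (0.1316·cos240.0°, 0.1316·sin240.0°, -0.1691) = (-0.0658, -0.1139, -0.1691)
|centre ₂|²−|centre ₁|² = 0.0100;  |centre ₃|²−|centre ₁|² = -0.0020
[-0.5096 0.3766 0.1198]·P = 0.0100;  [-0.4237 -0.2279 -0.0120]·P = -0.0020
Cramer: x(z) = -0.0055+0.0826z;  y(z) = 0.0191-0.2063z
sphere 1 gives Az²+Bz+C=0 with A=1.0494, B=0.2934, C=-0.0525;  B²−4AC=0.3062;  roots -0.4034, 0.1239;  negative root z = -0.4034
x = -0.0388, y = 0.1023

(-0.0388, 0.1023, -0.4034)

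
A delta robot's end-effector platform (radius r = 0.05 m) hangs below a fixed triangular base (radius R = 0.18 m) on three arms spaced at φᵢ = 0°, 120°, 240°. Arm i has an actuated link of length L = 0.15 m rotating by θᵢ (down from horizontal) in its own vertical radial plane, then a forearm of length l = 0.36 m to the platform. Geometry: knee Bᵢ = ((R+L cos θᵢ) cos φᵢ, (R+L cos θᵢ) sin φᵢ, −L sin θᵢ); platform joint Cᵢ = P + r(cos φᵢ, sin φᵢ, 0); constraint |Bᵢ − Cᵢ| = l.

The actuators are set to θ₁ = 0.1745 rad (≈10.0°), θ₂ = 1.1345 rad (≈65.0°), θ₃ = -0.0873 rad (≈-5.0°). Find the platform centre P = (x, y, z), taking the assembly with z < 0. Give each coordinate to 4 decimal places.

(0.0503, -0.1316, -0.2721)

φ1=0.0°: virtual centre (0.2777, 0.0000, -0.0260), radius l
S2 = (0.1934·cos120.0°, 0.1934·sin120.0°, -0.1359) = (-0.0967, 0.1675, -0.1359)
S3 = (0.2794·cos240.0°, 0.2794·sin240.0°, 0.0131) = (-0.1397, -0.2420, 0.0131)
|S₂|²−|S₁|² = -0.0219;  |S₃|²−|S₁|² = 0.0004
linear system: -0.7488x+0.3350y = -0.0219−-0.2198z; -0.8349x+-0.4840y = 0.0004−0.0782z
Cramer: x(z) = 0.0163-0.1249z;  y(z) = -0.0290+0.3771z
into |P−S₁|² = l²: 1.1578z² + 0.0955z + -0.0597 = 0;  Δ = 0.2858;  z = -0.2721 or 0.1896 → z<0 root = -0.2721
x = 0.0503, y = -0.1316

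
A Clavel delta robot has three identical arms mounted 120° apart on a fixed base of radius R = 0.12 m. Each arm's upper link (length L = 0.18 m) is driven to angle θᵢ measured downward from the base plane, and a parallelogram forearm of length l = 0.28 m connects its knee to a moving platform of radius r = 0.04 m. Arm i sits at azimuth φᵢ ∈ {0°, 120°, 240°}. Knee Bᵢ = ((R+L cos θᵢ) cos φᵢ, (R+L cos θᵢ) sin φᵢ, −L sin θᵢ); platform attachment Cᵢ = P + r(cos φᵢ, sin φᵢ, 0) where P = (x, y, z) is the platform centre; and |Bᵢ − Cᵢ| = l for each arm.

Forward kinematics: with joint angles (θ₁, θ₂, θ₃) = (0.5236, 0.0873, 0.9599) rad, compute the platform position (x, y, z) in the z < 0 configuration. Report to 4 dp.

(0.0068, 0.0927, -0.2216)

φ1=0.0°: virtual centre (0.2359, 0.0000, -0.0900), radius l
φ2=120.0°: virtual centre (-0.1297, 0.2246, -0.0157), radius l
O3 = (0.1832·cos240.0°, 0.1832·sin240.0°, -0.1474) = (-0.0916, -0.1587, -0.1474)
|O₂|²−|O₁|² = 0.0037;  |O₃|²−|O₁|² = -0.0084
plane₁₂: -0.7311x+0.4491y+0.1486z = 0.0037
det = 0.5262;  x = 0.0049+-0.0084z,  y = 0.0164+-0.3446z
sphere 1 gives Az²+Bz+C=0 with A=1.1188, B=0.1726, C=-0.0167;  B²−4AC=0.1045;  roots -0.2216, 0.0673;  negative root z = -0.2216
x = 0.0068, y = 0.0927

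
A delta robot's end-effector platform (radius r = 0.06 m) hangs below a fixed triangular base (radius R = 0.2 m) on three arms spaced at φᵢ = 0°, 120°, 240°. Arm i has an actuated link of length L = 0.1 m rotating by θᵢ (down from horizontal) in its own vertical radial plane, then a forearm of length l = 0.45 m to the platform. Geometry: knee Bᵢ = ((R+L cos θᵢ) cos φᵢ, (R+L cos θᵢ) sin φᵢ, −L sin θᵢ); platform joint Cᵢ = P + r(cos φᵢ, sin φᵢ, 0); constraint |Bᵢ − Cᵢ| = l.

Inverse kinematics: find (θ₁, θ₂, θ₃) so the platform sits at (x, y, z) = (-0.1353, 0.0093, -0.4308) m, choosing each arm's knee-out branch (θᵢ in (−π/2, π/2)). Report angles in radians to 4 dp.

θ₁ = 1.3089, θ₂ = 0.2619, θ₃ = 0.3495

φ1=0.0° → target in arm frame (-0.1353, 0.0093)
  A=0.2753, B=-0.4308, C=(l²−L²−A²−y'²−z²)/(2L)=-0.3448
  √(A²+B²)=0.5113;  θ1 = -1.0022+2.3110 ≈ 1.3089
φ2=120.0° → target in arm frame (0.0757, 0.1125)
  A cos θ + B sin θ = C:  0.0643·cos θ + -0.4308·sin θ = -0.0494
  γ=atan2(-0.4308,0.0643)=-1.4226;  ψ=arccos(-0.1135)=1.6845;  θ2=γ+ψ≈0.2619
rotate P by −φ3: (0.0596, -0.1218, -0.4308)
  e−x'=0.0804;  (l²−L²−(e−x')²−y'²−z²)/2L = -0.0720
  θ3 = atan2(B,A) + arccos(C/0.4382) = 0.3495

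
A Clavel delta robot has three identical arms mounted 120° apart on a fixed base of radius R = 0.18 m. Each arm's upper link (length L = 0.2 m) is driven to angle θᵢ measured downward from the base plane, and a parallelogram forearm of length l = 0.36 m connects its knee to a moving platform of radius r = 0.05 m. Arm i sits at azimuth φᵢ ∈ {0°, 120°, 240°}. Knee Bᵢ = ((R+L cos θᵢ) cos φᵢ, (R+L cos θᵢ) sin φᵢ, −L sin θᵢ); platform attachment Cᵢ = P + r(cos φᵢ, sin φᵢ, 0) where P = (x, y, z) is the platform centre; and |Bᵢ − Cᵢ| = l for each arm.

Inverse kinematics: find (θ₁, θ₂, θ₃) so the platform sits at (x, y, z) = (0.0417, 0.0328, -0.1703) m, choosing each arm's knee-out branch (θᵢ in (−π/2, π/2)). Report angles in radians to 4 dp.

θ₁ = -0.2614, θ₂ = 0.0874, θ₃ = 0.5232

arm 1 (φ=0.0°): x'=0.0417, y'=0.0328
  e−x'=0.0883;  (l²−L²−(e−x')²−y'²−z²)/2L = 0.1293
  γ=atan2(-0.1703,0.0883)=-1.0925;  ψ=arccos(0.6741)=0.8311;  θ1=γ+ψ≈-0.2614
φ2=120.0° → target in arm frame (0.0076, -0.0525)
  A cos θ + B sin θ = C:  0.1224·cos θ + -0.1703·sin θ = 0.1071
  γ=atan2(-0.1703,0.1224)=-0.9474;  ψ=arccos(0.5107)=1.0348;  θ2=γ+ψ≈0.0874
φ3=240.0° → target in arm frame (-0.0493, 0.0197)
  A=0.1793, B=-0.1703, C=(l²−L²−A²−y'²−z²)/(2L)=0.0702
  θ3 = atan2(B,A) + arccos(C/0.2473) = 0.5232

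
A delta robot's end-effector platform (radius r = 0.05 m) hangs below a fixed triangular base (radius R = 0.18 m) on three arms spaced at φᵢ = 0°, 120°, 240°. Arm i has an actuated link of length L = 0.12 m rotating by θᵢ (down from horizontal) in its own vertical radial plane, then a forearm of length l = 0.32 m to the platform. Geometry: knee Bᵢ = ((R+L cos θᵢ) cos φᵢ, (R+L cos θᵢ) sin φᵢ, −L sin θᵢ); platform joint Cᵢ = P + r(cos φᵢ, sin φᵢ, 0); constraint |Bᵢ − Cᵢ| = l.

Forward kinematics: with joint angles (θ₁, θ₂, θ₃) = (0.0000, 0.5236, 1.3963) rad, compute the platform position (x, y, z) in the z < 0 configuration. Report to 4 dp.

φ1=0.0°: virtual centre (0.2500, 0.0000, 0.0000), radius l
arm 2 at φ=120.0°: e+L cos θ2 = 0.2339;  centre 2 = (-0.1170, 0.2026, -0.0600)
arm 3 at φ=240.0°: e+L cos θ3 = 0.1508;  centre 3 = (-0.0754, -0.1306, -0.1182)
subtract pairs → two planes through P
plane₁₂: -0.7339x+0.4052y+-0.1200z = -0.0042
Cramer: x(z) = 0.0253-0.2791z;  y(z) = 0.0356-0.2094z
into |P−centre ₁|² = l²: 1.1217z² + 0.1105z + -0.0507 = 0;  Δ = 0.2395;  z = -0.2674 or 0.1689 → z<0 root = -0.2674
x = 0.1000, y = 0.0916

(0.1000, 0.0916, -0.2674)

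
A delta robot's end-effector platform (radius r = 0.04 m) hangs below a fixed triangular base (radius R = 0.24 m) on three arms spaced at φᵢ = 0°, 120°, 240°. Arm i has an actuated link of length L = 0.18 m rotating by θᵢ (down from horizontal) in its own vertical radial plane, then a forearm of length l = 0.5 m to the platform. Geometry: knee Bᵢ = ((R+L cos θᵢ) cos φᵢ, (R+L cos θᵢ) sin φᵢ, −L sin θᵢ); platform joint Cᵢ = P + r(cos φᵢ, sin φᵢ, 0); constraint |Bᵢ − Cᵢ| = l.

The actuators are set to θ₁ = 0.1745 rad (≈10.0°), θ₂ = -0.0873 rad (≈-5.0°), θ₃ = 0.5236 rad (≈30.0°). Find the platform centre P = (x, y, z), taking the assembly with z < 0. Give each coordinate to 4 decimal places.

(0.0085, 0.0676, -0.3620)

φ1=0.0°: virtual centre (0.3773, 0.0000, -0.0313), radius l
S2 = (0.3793·cos120.0°, 0.3793·sin120.0°, 0.0157) = (-0.1897, 0.3285, 0.0157)
arm 3 at φ=240.0°: e+L cos θ3 = 0.3559;  S3 = (-0.1779, -0.3082, -0.0900)
eliminate P² terms by subtracting sphere 1 from 2 and 3
plane₁₂: -1.1338x+0.6570y+0.0939z = 0.0008
Cramer: x(z) = 0.0036-0.0135z;  y(z) = 0.0074-0.1663z
quadratic in z: (1.0278)z²+(0.0701)z+(-0.1093)=0, √Δ=0.6741 → z ∈ {-0.3620, 0.2938}; z = -0.3620 (taking z<0)
x = 0.0085, y = 0.0676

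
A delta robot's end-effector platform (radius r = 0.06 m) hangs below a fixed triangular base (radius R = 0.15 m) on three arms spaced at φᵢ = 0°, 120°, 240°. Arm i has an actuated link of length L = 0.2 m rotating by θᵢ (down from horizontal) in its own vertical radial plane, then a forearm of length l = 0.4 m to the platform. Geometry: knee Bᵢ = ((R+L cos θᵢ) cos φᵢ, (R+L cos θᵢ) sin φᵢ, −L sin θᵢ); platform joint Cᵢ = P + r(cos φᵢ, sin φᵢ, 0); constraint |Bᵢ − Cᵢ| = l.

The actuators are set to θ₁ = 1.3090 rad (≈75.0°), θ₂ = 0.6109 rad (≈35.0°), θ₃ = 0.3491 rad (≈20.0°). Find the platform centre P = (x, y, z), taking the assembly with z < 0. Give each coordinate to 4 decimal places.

(-0.1912, -0.0410, -0.4111)

O1 = (0.1418·cos0.0°, 0.1418·sin0.0°, -0.1932) = (0.1418, 0.0000, -0.1932)
O2 = (0.2538·cos120.0°, 0.2538·sin120.0°, -0.1147) = (-0.1269, 0.2198, -0.1147)
φ3=240.0°: virtual centre (-0.1390, -0.2407, -0.0684), radius l
|O₂|²−|O₁|² = 0.0202;  |O₃|²−|O₁|² = 0.0245
[-0.5374 0.4396 0.1569]·P = 0.0202;  [-0.5615 -0.4814 0.2495]·P = 0.0245
Cramer: x(z) = -0.0405+0.3665z;  y(z) = -0.0037+0.0910z
sphere 1 gives Az²+Bz+C=0 with A=1.1426, B=0.2521, C=-0.0894;  B²−4AC=0.4723;  roots -0.4111, 0.1904;  negative root z = -0.4111
x = -0.1912, y = -0.0410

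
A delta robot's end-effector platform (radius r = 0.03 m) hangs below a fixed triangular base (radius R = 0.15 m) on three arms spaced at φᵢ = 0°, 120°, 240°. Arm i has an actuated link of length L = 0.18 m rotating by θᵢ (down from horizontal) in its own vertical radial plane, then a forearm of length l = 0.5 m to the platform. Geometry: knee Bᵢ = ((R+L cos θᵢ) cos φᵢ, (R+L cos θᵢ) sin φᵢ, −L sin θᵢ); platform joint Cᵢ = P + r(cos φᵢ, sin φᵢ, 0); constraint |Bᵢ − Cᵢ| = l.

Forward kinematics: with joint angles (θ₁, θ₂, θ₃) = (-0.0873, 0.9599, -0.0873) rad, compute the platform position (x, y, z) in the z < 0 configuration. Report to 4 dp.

O1 = (0.2993·cos0.0°, 0.2993·sin0.0°, 0.0157) = (0.2993, 0.0000, 0.0157)
arm 2 at φ=120.0°: (R−r)+L cos θ2 = 0.2232;  O2 = (-0.1116, 0.1933, -0.1474)
O3 = (0.2993·cos240.0°, 0.2993·sin240.0°, 0.0157) = (-0.1497, -0.2592, 0.0157)
|O₂|²−|O₁|² = -0.0183;  |O₃|²−|O₁|² = 0.0000
[-0.8219 0.3867 -0.3263]·P = -0.0183;  [-0.8979 -0.5184 0.0000]·P = 0.0000
det = 0.7733;  x = 0.0122+-0.2187z,  y = -0.0212+0.3789z
sphere 1 gives Az²+Bz+C=0 with A=1.1914, B=0.0781, C=-0.1669;  B²−4AC=0.8014;  roots -0.4085, 0.3429;  negative root z = -0.4085
x = 0.1016, y = -0.1760

(0.1016, -0.1760, -0.4085)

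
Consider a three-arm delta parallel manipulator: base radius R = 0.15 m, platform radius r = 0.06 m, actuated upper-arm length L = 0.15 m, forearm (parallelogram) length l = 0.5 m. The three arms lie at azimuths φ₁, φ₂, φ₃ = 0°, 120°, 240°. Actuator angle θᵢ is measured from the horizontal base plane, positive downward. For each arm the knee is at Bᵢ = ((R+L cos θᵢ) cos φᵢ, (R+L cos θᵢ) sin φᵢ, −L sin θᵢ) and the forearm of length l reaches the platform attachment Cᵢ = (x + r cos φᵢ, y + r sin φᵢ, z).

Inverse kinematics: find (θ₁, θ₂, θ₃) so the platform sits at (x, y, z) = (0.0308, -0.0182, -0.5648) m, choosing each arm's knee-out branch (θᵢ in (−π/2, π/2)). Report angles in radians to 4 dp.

φ1=0.0° → target in arm frame (0.0308, -0.0182)
  e−x'=0.0592;  (l²−L²−(e−x')²−y'²−z²)/2L = -0.3178
  γ=atan2(-0.5648,0.0592)=-1.4664;  ψ=arccos(-0.5596)=2.1647;  θ1=γ+ψ≈0.6983
φ2=120.0° → target in arm frame (-0.0312, -0.0176)
  A=0.1212, B=-0.5648, C=(l²−L²−A²−y'²−z²)/(2L)=-0.3550
  √(A²+B²)=0.5776;  θ2 = -1.3595+2.2325 ≈ 0.8731
arm 3 (φ=240.0°): x'=0.0004, y'=0.0358
  e−x'=0.0896;  (l²−L²−(e−x')²−y'²−z²)/2L = -0.3360
  γ=atan2(-0.5648,0.0896)=-1.4134;  ψ=arccos(-0.5876)=2.1989;  θ3=γ+ψ≈0.7855

θ₁ = 0.6983, θ₂ = 0.8731, θ₃ = 0.7855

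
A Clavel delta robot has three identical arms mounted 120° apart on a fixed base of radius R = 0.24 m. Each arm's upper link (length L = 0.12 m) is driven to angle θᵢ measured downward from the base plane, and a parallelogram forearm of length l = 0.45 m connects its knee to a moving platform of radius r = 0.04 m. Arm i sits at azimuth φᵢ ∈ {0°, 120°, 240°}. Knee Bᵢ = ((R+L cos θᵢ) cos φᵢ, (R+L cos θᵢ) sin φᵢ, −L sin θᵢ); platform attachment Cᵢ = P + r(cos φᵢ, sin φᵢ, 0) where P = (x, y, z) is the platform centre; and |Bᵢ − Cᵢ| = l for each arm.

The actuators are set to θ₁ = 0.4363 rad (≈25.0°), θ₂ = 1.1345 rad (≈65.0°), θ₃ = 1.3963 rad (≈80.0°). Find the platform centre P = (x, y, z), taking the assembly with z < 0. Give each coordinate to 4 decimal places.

φ1=0.0°: virtual centre (0.3088, 0.0000, -0.0507), radius l
S2 = (0.2507·cos120.0°, 0.2507·sin120.0°, -0.1088) = (-0.1254, 0.2171, -0.1088)
S3 = (0.2208·cos240.0°, 0.2208·sin240.0°, -0.1182) = (-0.1104, -0.1912, -0.1182)
|S₂|²−|S₁|² = -0.0232;  |S₃|²−|S₁|² = -0.0352
[-0.8682 0.4342 -0.1161]·P = -0.0232;  [-0.8384 -0.3825 -0.1349]·P = -0.0352
Cramer: x(z) = 0.0347-0.1480z;  y(z) = 0.0159-0.0285z
quadratic in z: (1.0227)z²+(0.1816)z+(-0.1246)=0, √Δ=0.7366 → z ∈ {-0.4489, 0.2713}; z = -0.4489 (taking z<0)
x = 0.1011, y = 0.0287

(0.1011, 0.0287, -0.4489)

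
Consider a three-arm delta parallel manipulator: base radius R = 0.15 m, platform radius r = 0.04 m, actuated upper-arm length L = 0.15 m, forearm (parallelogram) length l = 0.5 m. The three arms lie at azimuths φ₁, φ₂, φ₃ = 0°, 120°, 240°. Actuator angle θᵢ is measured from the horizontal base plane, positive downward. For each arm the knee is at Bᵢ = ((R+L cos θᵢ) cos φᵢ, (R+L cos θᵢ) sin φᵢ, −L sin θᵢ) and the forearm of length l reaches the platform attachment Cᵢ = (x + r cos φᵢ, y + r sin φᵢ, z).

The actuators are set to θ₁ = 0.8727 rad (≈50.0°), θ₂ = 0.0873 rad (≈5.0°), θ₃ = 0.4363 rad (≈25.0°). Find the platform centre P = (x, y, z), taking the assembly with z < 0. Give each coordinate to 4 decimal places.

(-0.1259, 0.0571, -0.4841)

φ1=0.0°: virtual centre (0.2064, 0.0000, -0.1149), radius l
φ2=120.0°: virtual centre (-0.1297, 0.2247, -0.0131), radius l
centre 3 = (0.2459·cos240.0°, 0.2459·sin240.0°, -0.0634) = (-0.1230, -0.2130, -0.0634)
eliminate P² terms by subtracting sphere 1 from 2 and 3
[-0.6723 0.4493 0.2037]·P = 0.0117;  [-0.6588 -0.4260 0.1030]·P = 0.0087
Cramer: x(z) = -0.0152+0.2285z;  y(z) = 0.0032-0.1114z
sphere 1 gives Az²+Bz+C=0 with A=1.0646, B=0.1278, C=-0.1877;  B²−4AC=0.8155;  roots -0.4841, 0.3641;  negative root z = -0.4841
x = -0.1259, y = 0.0571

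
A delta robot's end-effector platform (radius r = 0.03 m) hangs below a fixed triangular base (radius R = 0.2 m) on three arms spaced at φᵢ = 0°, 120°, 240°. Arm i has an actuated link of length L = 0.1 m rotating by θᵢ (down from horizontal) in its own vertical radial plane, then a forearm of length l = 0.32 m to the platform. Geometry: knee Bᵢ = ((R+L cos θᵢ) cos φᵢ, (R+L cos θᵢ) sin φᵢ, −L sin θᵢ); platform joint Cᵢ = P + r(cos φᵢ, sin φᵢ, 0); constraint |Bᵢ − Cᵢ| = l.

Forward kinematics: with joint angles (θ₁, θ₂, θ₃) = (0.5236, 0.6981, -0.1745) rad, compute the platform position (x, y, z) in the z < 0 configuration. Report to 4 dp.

(-0.0140, -0.0472, -0.2141)

φ1=0.0°: virtual centre (0.2566, 0.0000, -0.0500), radius l
arm 2 at φ=120.0°: (R−r)+L cos θ2 = 0.2466;  O2 = (-0.1233, 0.2136, -0.0643)
arm 3 at φ=240.0°: (R−r)+L cos θ3 = 0.2685;  O3 = (-0.1342, -0.2325, 0.0174)
|O₂|²−|O₁|² = -0.0034;  |O₃|²−|O₁|² = 0.0040
[-0.7598 0.4271 -0.0286]·P = -0.0034;  [-0.7817 -0.4650 0.1347]·P = 0.0040
Cramer: x(z) = -0.0002+0.0644z;  y(z) = -0.0083+0.1814z
into |P−O₁|² = l²: 1.0371z² + 0.0639z + -0.0339 = 0;  Δ = 0.1446;  z = -0.2141 or 0.1525 → z<0 root = -0.2141
x = -0.0140, y = -0.0472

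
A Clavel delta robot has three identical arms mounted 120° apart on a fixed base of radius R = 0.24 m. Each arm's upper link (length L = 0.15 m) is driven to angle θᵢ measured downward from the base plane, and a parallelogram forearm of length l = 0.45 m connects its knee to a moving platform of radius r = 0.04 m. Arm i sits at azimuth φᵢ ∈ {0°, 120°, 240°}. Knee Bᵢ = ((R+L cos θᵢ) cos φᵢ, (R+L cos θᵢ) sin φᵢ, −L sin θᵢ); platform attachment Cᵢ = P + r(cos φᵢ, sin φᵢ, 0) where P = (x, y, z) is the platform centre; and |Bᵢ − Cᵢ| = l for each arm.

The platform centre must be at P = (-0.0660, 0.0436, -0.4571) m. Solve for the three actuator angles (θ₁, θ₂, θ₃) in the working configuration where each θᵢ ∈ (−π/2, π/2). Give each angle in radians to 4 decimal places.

θ₁ = 1.2220, θ₂ = 0.6109, θ₃ = 0.9600

rotate P by −φ1: (-0.0660, 0.0436, -0.4571)
  A=0.2660, B=-0.4571, C=(l²−L²−A²−y'²−z²)/(2L)=-0.3387
  θ1 = atan2(B,A) + arccos(C/0.5289) = 1.2220
rotate P by −φ2: (0.0708, 0.0354, -0.4571)
  e−x'=0.1292;  (l²−L²−(e−x')²−y'²−z²)/2L = -0.1563
  √(A²+B²)=0.4750;  θ2 = -1.2952+1.9061 ≈ 0.6109
φ3=240.0° → target in arm frame (-0.0048, -0.0790)
  A=0.2048, B=-0.4571, C=(l²−L²−A²−y'²−z²)/(2L)=-0.2570
  √(A²+B²)=0.5009;  θ3 = -1.1496+2.1096 ≈ 0.9600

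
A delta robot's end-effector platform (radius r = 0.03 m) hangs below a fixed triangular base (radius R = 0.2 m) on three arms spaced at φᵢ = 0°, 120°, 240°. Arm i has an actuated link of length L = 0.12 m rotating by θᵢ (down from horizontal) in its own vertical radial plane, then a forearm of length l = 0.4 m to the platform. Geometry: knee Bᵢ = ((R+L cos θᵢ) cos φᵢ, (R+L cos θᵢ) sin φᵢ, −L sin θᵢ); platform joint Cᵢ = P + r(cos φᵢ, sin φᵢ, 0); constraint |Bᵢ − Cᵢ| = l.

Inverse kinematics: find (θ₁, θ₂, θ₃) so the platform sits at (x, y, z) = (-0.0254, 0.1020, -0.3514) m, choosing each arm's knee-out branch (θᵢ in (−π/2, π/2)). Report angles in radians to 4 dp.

θ₁ = 0.7853, θ₂ = 0.0004, θ₃ = 1.0470

rotate P by −φ1: (-0.0254, 0.1020, -0.3514)
  A=0.1954, B=-0.3514, C=(l²−L²−A²−y'²−z²)/(2L)=-0.1103
  √(A²+B²)=0.4021;  θ1 = -1.0633+1.8486 ≈ 0.7853
rotate P by −φ2: (0.1010, -0.0290, -0.3514)
  A cos θ + B sin θ = C:  0.0690·cos θ + -0.3514·sin θ = 0.0688
  γ=atan2(-0.3514,0.0690)=-1.3770;  ψ=arccos(0.1922)=1.3774;  θ2=γ+ψ≈0.0004
arm 3 (φ=240.0°): x'=-0.0756, y'=-0.0730
  A=0.2456, B=-0.3514, C=(l²−L²−A²−y'²−z²)/(2L)=-0.1814
  γ=atan2(-0.3514,0.2456)=-0.9607;  ψ=arccos(-0.4232)=2.0078;  θ3=γ+ψ≈1.0470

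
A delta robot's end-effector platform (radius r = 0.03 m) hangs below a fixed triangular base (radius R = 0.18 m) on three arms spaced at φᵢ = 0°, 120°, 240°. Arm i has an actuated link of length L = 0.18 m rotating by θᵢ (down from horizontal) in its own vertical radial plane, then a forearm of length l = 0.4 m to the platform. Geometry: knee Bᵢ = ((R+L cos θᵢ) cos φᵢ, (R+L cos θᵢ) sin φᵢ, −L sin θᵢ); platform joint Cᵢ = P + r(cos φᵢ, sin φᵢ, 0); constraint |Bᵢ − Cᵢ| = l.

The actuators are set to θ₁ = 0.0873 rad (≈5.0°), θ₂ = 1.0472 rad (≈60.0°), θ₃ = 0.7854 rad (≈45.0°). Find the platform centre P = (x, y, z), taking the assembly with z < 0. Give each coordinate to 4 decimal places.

arm 1 at φ=0.0°: ρ1 = 0.3293;  centre 1 = (0.3293, 0.0000, -0.0157)
centre 2 = (0.2400·cos120.0°, 0.2400·sin120.0°, -0.1559) = (-0.1200, 0.2078, -0.1559)
centre 3 = (0.2773·cos240.0°, 0.2773·sin240.0°, -0.1273) = (-0.1386, -0.2401, -0.1273)
eliminate P² terms by subtracting sphere 1 from 2 and 3
plane₁₂: -0.8986x+0.4157y+-0.2804z = -0.0268
det = 0.8206;  x = 0.0236+-0.2771z,  y = -0.0135+0.0754z
sphere 1 gives Az²+Bz+C=0 with A=1.0825, B=0.1988, C=-0.0661;  B²−4AC=0.3258;  roots -0.3555, 0.1718;  negative root z = -0.3555
x = 0.1221, y = -0.0403

(0.1221, -0.0403, -0.3555)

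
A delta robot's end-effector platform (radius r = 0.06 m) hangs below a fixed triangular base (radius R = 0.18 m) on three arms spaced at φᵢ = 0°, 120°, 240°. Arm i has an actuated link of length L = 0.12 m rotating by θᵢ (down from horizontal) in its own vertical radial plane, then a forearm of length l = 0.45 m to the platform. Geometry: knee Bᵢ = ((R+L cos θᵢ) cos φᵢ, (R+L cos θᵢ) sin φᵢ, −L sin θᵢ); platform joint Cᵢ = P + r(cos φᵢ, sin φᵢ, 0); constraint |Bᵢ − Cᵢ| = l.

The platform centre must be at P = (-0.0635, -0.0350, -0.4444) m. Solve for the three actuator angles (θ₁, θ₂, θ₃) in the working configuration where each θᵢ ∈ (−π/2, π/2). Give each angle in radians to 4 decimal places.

rotate P by −φ1: (-0.0635, -0.0350, -0.4444)
  A=0.1835, B=-0.4444, C=(l²−L²−A²−y'²−z²)/(2L)=-0.1845
  √(A²+B²)=0.4808;  θ1 = -1.1792+1.9647 ≈ 0.7855
rotate P by −φ2: (0.0014, 0.0725, -0.4444)
  e−x'=0.1186;  (l²−L²−(e−x')²−y'²−z²)/2L = -0.1196
  √(A²+B²)=0.4599;  θ2 = -1.3101+1.8338 ≈ 0.5238
arm 3 (φ=240.0°): x'=0.0621, y'=-0.0375
  A=0.0579, B=-0.4444, C=(l²−L²−A²−y'²−z²)/(2L)=-0.0590
  γ=atan2(-0.4444,0.0579)=-1.4412;  ψ=arccos(-0.1316)=1.7028;  θ3=γ+ψ≈0.2616

θ₁ = 0.7855, θ₂ = 0.5238, θ₃ = 0.2616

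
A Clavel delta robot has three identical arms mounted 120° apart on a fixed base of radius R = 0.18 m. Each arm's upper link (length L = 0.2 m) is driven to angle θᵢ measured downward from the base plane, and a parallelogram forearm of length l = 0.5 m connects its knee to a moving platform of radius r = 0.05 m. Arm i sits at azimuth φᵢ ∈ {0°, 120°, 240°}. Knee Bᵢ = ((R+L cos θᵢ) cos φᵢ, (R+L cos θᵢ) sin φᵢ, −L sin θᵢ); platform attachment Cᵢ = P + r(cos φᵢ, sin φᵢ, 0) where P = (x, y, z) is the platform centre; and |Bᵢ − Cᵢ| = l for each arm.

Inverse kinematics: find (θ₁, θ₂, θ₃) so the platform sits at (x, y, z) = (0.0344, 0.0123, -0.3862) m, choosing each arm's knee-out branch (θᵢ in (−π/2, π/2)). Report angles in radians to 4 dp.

θ₁ = -0.0873, θ₂ = 0.0875, θ₃ = 0.1744

φ1=0.0° → target in arm frame (0.0344, 0.0123)
  e−x'=0.0956;  (l²−L²−(e−x')²−y'²−z²)/2L = 0.1289
  √(A²+B²)=0.3979;  θ1 = -1.3281+1.2409 ≈ -0.0873
arm 2 (φ=120.0°): x'=-0.0065, y'=-0.0359
  A=0.1365, B=-0.3862, C=(l²−L²−A²−y'²−z²)/(2L)=0.1023
  √(A²+B²)=0.4096;  θ2 = -1.2309+1.3184 ≈ 0.0875
φ3=240.0° → target in arm frame (-0.0279, 0.0236)
  A=0.1579, B=-0.3862, C=(l²−L²−A²−y'²−z²)/(2L)=0.0884
  γ=atan2(-0.3862,0.1579)=-1.1828;  ψ=arccos(0.2120)=1.3572;  θ3=γ+ψ≈0.1744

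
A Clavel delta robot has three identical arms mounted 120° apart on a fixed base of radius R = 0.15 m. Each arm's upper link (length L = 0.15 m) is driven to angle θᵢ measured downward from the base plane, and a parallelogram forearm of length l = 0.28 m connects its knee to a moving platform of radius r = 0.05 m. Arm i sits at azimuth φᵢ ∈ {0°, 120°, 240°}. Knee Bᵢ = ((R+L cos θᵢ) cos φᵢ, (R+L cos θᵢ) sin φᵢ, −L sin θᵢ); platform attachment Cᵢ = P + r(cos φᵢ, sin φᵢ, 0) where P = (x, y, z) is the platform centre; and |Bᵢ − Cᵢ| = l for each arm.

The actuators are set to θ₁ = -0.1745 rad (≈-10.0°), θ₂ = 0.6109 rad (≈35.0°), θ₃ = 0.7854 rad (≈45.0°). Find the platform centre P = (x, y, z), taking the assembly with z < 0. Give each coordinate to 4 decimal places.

φ1=0.0°: virtual centre (0.2477, 0.0000, 0.0260), radius l
O2 = (0.2229·cos120.0°, 0.2229·sin120.0°, -0.0860) = (-0.1114, 0.1930, -0.0860)
arm 3 at φ=240.0°: (R−r)+L cos θ3 = 0.2061;  O3 = (-0.1030, -0.1785, -0.1061)
|O₂|²−|O₁|² = -0.0050;  |O₃|²−|O₁|² = -0.0083
[-0.7183 0.3860 -0.2242]·P = -0.0050;  [-0.7015 -0.3569 -0.2642]·P = -0.0083
det = 0.5272;  x = 0.0095+-0.3452z,  y = 0.0047+-0.0617z
quadratic in z: (1.1230)z²+(0.1118)z+(-0.0209)=0, √Δ=0.3264 → z ∈ {-0.1951, 0.0955}; z = -0.1951 (taking z<0)
x = 0.0768, y = 0.0168

(0.0768, 0.0168, -0.1951)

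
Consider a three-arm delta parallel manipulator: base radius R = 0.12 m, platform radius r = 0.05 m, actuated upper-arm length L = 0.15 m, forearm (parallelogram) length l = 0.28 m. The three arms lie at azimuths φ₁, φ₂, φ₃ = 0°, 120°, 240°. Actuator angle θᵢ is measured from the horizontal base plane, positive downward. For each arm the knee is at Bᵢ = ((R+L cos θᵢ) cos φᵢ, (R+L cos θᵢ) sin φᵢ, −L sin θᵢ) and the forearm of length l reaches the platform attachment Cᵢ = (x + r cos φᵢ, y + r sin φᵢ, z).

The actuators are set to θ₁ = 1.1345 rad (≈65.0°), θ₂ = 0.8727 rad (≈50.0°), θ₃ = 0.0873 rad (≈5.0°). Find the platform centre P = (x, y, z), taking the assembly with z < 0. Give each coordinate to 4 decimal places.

arm 1 at φ=0.0°: (R−r)+L cos θ1 = 0.1334;  S1 = (0.1334, 0.0000, -0.1359)
S2 = (0.1664·cos120.0°, 0.1664·sin120.0°, -0.1149) = (-0.0832, 0.1441, -0.1149)
arm 3 at φ=240.0°: (R−r)+L cos θ3 = 0.2194;  S3 = (-0.1097, -0.1900, -0.0131)
|S₂|²−|S₁|² = 0.0046;  |S₃|²−|S₁|² = 0.0120
linear system: -0.4332x+0.2882y = 0.0046−0.0421z; -0.4862x+-0.3801y = 0.0120−0.2457z
Cramer: x(z) = -0.0172+0.2849z;  y(z) = -0.0097+0.2822z
into |P−S₁|² = l²: 1.1608z² + 0.1806z + -0.0372 = 0;  Δ = 0.2052;  z = -0.2729 or 0.1173 → z<0 root = -0.2729
x = -0.0949, y = -0.0867

(-0.0949, -0.0867, -0.2729)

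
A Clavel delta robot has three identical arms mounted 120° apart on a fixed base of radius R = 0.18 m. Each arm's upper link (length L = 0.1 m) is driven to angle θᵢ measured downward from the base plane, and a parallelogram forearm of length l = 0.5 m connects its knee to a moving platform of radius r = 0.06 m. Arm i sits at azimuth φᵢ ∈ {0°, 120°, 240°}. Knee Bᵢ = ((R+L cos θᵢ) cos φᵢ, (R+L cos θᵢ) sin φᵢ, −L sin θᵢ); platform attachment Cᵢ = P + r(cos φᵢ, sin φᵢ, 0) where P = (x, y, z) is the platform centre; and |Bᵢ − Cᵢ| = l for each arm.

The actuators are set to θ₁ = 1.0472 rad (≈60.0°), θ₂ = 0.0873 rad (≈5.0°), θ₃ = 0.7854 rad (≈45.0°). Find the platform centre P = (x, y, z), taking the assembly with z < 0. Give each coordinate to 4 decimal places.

(-0.0970, 0.0929, -0.4990)

O1 = (0.1700·cos0.0°, 0.1700·sin0.0°, -0.0866) = (0.1700, 0.0000, -0.0866)
arm 2 at φ=120.0°: ρ2 = 0.2196;  O2 = (-0.1098, 0.1902, -0.0087)
O3 = (0.1907·cos240.0°, 0.1907·sin240.0°, -0.0707) = (-0.0954, -0.1652, -0.0707)
eliminate P² terms by subtracting sphere 1 from 2 and 3
linear system: -0.5596x+0.3804y = 0.0119−0.1558z; -0.5307x+-0.3303y = 0.0050−0.0318z
Cramer: x(z) = -0.0151+0.1643z;  y(z) = 0.0091-0.1678z
quadratic in z: (1.0551)z²+(0.1093)z+(-0.2082)=0, √Δ=0.9437 → z ∈ {-0.4990, 0.3954}; z = -0.4990 (taking z<0)
x = -0.0970, y = 0.0929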